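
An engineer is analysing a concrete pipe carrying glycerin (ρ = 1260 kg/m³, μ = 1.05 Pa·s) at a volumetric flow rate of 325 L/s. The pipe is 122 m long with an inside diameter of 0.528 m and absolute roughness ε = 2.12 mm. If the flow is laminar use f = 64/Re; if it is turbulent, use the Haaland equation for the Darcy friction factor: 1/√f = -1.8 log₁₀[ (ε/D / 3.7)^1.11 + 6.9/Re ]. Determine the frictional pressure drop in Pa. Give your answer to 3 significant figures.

Q = 325 L/s = 325/1000 = 0.325 m³/s.
Cross-sectional area A = πD²/4 = π(0.528)²/4 = 0.219 m²; mean velocity V = Q/A = 0.325/0.219 = 1.484 m/s.
Reynolds number Re = ρVD/μ = 1260 · 1.484 · 0.528 / 1.05 = 940.5.
Re < 2300 → laminar flow, so f = 64/Re = 64/940.5 = 0.06805 (the turbulent correlation is not needed).
Darcy-Weisbach: ΔP = f(L/D)(ρV²/2) = 0.06805·(122/0.528)·(1260·1.484²/2) = 0.06805·231.1·1388 = 2.183e+04 Pa.

ΔP ≈ 21800 Pa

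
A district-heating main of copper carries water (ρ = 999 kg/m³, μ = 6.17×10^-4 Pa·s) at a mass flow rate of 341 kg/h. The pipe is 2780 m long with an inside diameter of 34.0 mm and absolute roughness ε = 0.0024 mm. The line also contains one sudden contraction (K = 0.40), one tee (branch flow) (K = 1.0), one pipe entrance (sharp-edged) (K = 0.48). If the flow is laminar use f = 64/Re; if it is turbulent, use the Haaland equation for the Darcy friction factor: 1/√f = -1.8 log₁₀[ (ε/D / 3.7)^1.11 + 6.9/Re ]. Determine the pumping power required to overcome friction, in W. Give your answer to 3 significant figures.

P ≈ 1.53 W

ṁ = 341 kg/h = 341/3600 = 0.09472 kg/s.
A = πD²/4 = π(0.034)²/4 = 0.0009079 m²; mean velocity V = ṁ/(ρA) = 0.09472/(999 · 0.0009079) = 0.1044 m/s.
Reynolds number Re = ρVD/μ = 999 · 0.1044 · 0.034 / 0.000617 = 5749.
Re > 4000 → turbulent. Relative roughness ε/D = 2.4e-06/0.034 = 7.06e-05. Haaland: 1/√f = -1.8 log₁₀[(7.06e-05/3.7)^1.11 + 6.9/5749] = -1.8 log₁₀[5.77e-06 + 0.0012] = 5.254, so f = 0.03623.
Total minor-loss coefficient ΣK = 1·0.4 + 1·1 + 1·0.48 = 1.88.
ΔP = [f·L/D + ΣK]·(ρV²/2) = [0.03623·2780/0.034 + 1.88]·(999·0.1044²/2) = [2962 + 1.88]·5.448 = 1.615e+04 Pa.
Q = ṁ/ρ = 0.09472/999 = 9.482e-05 m³/s.
Pumping power P = QΔP = 9.482e-05·1.615e+04 = 1.531 W = 1.53 W.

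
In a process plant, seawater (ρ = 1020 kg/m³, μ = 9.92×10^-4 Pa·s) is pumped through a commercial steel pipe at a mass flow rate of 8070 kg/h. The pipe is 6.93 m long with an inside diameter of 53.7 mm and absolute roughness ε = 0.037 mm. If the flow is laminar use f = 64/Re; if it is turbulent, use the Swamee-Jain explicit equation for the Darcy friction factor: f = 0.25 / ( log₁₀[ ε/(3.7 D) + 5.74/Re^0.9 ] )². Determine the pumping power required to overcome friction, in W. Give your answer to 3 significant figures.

ṁ = 8070 kg/h = 8070/3600 = 2.242 kg/s.
A = πD²/4 = π(0.0537)²/4 = 0.002265 m²; mean velocity V = ṁ/(ρA) = 2.242/(1020 · 0.002265) = 0.9704 m/s.
Reynolds number Re = ρVD/μ = 1020 · 0.9704 · 0.0537 / 0.000992 = 5.358e+04.
Re > 4000 → turbulent. Relative roughness ε/D = 3.7e-05/0.0537 = 0.000689. Swamee-Jain: f = 0.25/(log₁₀[0.000689/3.7 + 5.74/5.358e+04^0.9])² = 0.25/(log₁₀[0.000186 + 0.000318])² = 0.25/(-3.297)² = 0.023.
Darcy-Weisbach: ΔP = f(L/D)(ρV²/2) = 0.023·(6.93/0.0537)·(1020·0.9704²/2) = 0.023·129.1·480.2 = 1425 Pa.
Q = ṁ/ρ = 2.242/1020 = 0.002198 m³/s.
Pumping power P = QΔP = 0.002198·1425 = 3.132 W = 3.13 W.

P ≈ 3.13 W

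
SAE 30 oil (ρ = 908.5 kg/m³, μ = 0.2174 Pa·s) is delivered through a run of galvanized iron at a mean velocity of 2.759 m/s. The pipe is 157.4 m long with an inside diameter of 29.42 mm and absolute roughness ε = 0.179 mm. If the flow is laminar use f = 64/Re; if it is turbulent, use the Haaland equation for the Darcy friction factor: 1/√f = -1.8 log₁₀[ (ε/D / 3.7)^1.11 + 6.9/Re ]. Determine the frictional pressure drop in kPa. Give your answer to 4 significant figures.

ΔP ≈ 3490 kPa

Reynolds number Re = ρVD/μ = 908.5 · 2.759 · 0.02942 / 0.217 = 339.2.
Re < 2300 → laminar flow, so f = 64/Re = 64/339.2 = 0.1887 (the turbulent correlation is not needed).
Darcy-Weisbach: ΔP = f(L/D)(ρV²/2) = 0.1887·(157.4/0.02942)·(908.5·2.759²/2) = 0.1887·5350·3458 = 3.49e+06 Pa.
ΔP = 3.49e+06 Pa = 3490 kPa.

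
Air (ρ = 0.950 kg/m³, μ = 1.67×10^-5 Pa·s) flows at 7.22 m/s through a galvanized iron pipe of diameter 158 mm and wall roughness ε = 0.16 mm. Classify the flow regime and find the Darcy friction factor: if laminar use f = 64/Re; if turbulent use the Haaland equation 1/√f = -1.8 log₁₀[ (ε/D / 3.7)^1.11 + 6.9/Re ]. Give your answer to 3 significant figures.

f ≈ 0.0230

Re = ρVD/μ = 0.95·7.22·0.158/1.67e-05 = 6.489e+04.
Re > 4000 → turbulent. ε/D = 0.00016/0.158 = 0.00101; Haaland: 1/√f = -1.8 log₁₀[0.000111 + 0.000106] = 6.593, so f = 0.023.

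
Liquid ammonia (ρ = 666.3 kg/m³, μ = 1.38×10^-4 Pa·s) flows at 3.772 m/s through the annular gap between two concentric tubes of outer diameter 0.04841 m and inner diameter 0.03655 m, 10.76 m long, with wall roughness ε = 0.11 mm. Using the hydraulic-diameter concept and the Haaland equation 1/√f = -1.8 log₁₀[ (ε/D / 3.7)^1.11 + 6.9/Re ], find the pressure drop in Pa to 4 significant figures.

ΔP ≈ 160400 Pa

Hydraulic diameter D_h = 4A/P = D_o - D_i = 0.04841 - 0.03655 = 0.01186 m.
Re = ρVD_h/μ = 666.3·3.772·0.01186/0.000138 = 2.16e+05.
ε/D_h = 0.00011/0.01186 = 0.00927; Haaland gives 1/√f = -1.8 log₁₀[0.0013+3.19e-05] = 5.178, so f = 0.0373.
ΔP = f(L/D_h)(ρV²/2) = 0.0373·10.76/0.01186·4740 = 1.604e+05 Pa.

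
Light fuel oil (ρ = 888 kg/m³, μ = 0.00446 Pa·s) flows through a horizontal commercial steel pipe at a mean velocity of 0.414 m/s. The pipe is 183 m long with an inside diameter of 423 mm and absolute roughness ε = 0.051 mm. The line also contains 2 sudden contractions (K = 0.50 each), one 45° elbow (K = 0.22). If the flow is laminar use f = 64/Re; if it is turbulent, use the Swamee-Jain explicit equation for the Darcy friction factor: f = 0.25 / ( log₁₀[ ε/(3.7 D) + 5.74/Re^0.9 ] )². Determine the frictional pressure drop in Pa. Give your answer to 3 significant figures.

Reynolds number Re = ρVD/μ = 888 · 0.414 · 0.423 / 0.00446 = 3.487e+04.
Re > 4000 → turbulent. Relative roughness ε/D = 5.1e-05/0.423 = 0.000121. Swamee-Jain: f = 0.25/(log₁₀[0.000121/3.7 + 5.74/3.487e+04^0.9])² = 0.25/(log₁₀[3.26e-05 + 0.000469])² = 0.25/(-3.3)² = 0.02296.
Total minor-loss coefficient ΣK = 2·0.5 + 1·0.22 = 1.22.
ΔP = [f·L/D + ΣK]·(ρV²/2) = [0.02296·183/0.423 + 1.22]·(888·0.414²/2) = [9.931 + 1.22]·76.1 = 848.6 Pa.

ΔP ≈ 849 Pa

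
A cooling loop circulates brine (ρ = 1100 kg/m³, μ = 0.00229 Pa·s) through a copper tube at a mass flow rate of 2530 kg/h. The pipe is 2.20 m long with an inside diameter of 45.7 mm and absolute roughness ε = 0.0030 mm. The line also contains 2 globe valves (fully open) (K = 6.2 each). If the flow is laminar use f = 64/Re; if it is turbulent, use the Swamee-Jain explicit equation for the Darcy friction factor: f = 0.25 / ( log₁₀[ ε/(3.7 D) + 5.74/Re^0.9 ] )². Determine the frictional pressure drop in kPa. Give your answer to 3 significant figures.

ṁ = 2530 kg/h = 2530/3600 = 0.7028 kg/s.
A = πD²/4 = π(0.0457)²/4 = 0.00164 m²; mean velocity V = ṁ/(ρA) = 0.7028/(1100 · 0.00164) = 0.3895 m/s.
Reynolds number Re = ρVD/μ = 1100 · 0.3895 · 0.0457 / 0.00229 = 8550.
Re > 4000 → turbulent. Relative roughness ε/D = 3e-06/0.0457 = 6.56e-05. Swamee-Jain: f = 0.25/(log₁₀[6.56e-05/3.7 + 5.74/8550^0.9])² = 0.25/(log₁₀[1.77e-05 + 0.00166])² = 0.25/(-2.775)² = 0.03246.
Total minor-loss coefficient ΣK = 2·6.2 = 12.4.
ΔP = [f·L/D + ΣK]·(ρV²/2) = [0.03246·2.2/0.0457 + 12.4]·(1100·0.3895²/2) = [1.563 + 12.4]·83.44 = 1165 Pa.
ΔP = 1165 Pa = 1.17 kPa.

ΔP ≈ 1.17 kPa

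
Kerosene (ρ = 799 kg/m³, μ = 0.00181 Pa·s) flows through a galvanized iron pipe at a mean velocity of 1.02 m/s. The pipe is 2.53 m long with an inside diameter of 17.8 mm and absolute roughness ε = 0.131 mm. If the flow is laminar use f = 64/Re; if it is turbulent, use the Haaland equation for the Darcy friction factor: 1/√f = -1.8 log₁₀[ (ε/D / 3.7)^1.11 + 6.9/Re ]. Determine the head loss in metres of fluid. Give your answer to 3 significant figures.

Reynolds number Re = ρVD/μ = 799 · 1.02 · 0.0178 / 0.00181 = 8015.
Re > 4000 → turbulent. Relative roughness ε/D = 0.000131/0.0178 = 0.00736. Haaland: 1/√f = -1.8 log₁₀[(0.00736/3.7)^1.11 + 6.9/8015] = -1.8 log₁₀[0.001 + 0.000861] = 4.913, so f = 0.04143.
Darcy-Weisbach: ΔP = f(L/D)(ρV²/2) = 0.04143·(2.53/0.0178)·(799·1.02²/2) = 0.04143·142.1·415.6 = 2447 Pa.
Head loss h_f = ΔP/(ρg) = 2447/(799·9.81) = 0.312 m.

h_f ≈ 0.312 m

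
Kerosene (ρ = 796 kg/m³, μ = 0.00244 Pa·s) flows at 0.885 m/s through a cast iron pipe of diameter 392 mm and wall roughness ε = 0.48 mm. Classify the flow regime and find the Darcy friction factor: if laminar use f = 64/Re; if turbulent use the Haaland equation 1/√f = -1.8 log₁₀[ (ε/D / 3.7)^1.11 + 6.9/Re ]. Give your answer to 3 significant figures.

Re = ρVD/μ = 796·0.885·0.392/0.00244 = 1.132e+05.
Re > 4000 → turbulent. ε/D = 0.00048/0.392 = 0.00122; Haaland: 1/√f = -1.8 log₁₀[0.000137 + 6.1e-05] = 6.666, so f = 0.02251.

f ≈ 0.0225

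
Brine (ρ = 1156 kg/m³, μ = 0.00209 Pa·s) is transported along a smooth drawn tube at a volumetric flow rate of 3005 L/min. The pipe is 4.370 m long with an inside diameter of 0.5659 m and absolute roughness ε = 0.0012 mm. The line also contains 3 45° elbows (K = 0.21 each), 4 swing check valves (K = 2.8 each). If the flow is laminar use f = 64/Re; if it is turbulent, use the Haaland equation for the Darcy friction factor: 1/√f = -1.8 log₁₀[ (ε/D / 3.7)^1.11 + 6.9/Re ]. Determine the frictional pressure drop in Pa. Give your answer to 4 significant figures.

Q = 3005 L/min = 3005/60000 = 0.05008 m³/s.
Cross-sectional area A = πD²/4 = π(0.5659)²/4 = 0.2515 m²; mean velocity V = Q/A = 0.05008/0.2515 = 0.1991 m/s.
Reynolds number Re = ρVD/μ = 1156 · 0.1991 · 0.5659 / 0.00209 = 6.233e+04.
Re > 4000 → turbulent. Relative roughness ε/D = 1.2e-06/0.5659 = 2.12e-06. Haaland: 1/√f = -1.8 log₁₀[(2.12e-06/3.7)^1.11 + 6.9/6.233e+04] = -1.8 log₁₀[1.18e-07 + 0.000111] = 7.12, so f = 0.01973.
Total minor-loss coefficient ΣK = 3·0.21 + 4·2.8 = 11.8.
ΔP = [f·L/D + ΣK]·(ρV²/2) = [0.01973·4.37/0.5659 + 11.8]·(1156·0.1991²/2) = [0.1523 + 11.8]·22.92 = 274.6 Pa.

ΔP ≈ 274.6 Pa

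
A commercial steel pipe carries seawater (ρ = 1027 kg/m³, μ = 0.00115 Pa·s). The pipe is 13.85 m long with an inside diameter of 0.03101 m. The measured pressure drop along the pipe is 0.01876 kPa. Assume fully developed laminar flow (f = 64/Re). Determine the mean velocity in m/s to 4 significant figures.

For laminar flow, f = 64/Re with Re = ρVD/μ, so Darcy-Weisbach reduces to ΔP = 32μLV/D². Solving for V: V = ΔP·D²/(32μL) = 18.76·(0.03101)²/(32·0.00115·13.85) = 0.03539 m/s.
Check: Re = ρVD/μ = 1027·0.03539·0.03101/0.00115 = 980.2 < 2300, so the laminar assumption holds.

V ≈ 0.03539 m/s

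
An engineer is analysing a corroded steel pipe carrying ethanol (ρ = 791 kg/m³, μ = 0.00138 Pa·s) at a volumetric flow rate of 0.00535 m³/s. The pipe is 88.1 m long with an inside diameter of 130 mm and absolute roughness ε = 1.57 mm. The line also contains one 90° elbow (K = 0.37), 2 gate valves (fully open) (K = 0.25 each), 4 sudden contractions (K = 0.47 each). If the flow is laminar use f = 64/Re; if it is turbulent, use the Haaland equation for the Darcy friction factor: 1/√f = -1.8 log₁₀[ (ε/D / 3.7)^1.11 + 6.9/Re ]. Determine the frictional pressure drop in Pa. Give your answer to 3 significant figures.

ΔP ≈ 2010 Pa

Cross-sectional area A = πD²/4 = π(0.13)²/4 = 0.01327 m²; mean velocity V = Q/A = 0.00535/0.01327 = 0.4031 m/s.
Reynolds number Re = ρVD/μ = 791 · 0.4031 · 0.13 / 0.00138 = 3.003e+04.
Re > 4000 → turbulent. Relative roughness ε/D = 0.00157/0.13 = 0.0121. Haaland: 1/√f = -1.8 log₁₀[(0.0121/3.7)^1.11 + 6.9/3.003e+04] = -1.8 log₁₀[0.00174 + 0.00023] = 4.871, so f = 0.04216.
Total minor-loss coefficient ΣK = 1·0.37 + 2·0.25 + 4·0.47 = 2.75.
ΔP = [f·L/D + ΣK]·(ρV²/2) = [0.04216·88.1/0.13 + 2.75]·(791·0.4031²/2) = [28.57 + 2.75]·64.25 = 2012 Pa.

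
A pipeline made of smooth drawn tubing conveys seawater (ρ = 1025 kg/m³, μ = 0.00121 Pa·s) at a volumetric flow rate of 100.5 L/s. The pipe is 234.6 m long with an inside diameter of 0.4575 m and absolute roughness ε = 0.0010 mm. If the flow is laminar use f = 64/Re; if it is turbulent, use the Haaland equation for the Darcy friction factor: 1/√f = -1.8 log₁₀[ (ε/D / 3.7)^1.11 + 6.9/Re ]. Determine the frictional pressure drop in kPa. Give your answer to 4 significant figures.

Q = 100.5 L/s = 100.5/1000 = 0.1005 m³/s.
Cross-sectional area A = πD²/4 = π(0.4575)²/4 = 0.1644 m²; mean velocity V = Q/A = 0.1005/0.1644 = 0.6114 m/s.
Reynolds number Re = ρVD/μ = 1025 · 0.6114 · 0.4575 / 0.00121 = 2.369e+05.
Re > 4000 → turbulent. Relative roughness ε/D = 1e-06/0.4575 = 2.19e-06. Haaland: 1/√f = -1.8 log₁₀[(2.19e-06/3.7)^1.11 + 6.9/2.369e+05] = -1.8 log₁₀[1.22e-07 + 2.91e-05] = 8.161, so f = 0.01501.
Darcy-Weisbach: ΔP = f(L/D)(ρV²/2) = 0.01501·(234.6/0.4575)·(1025·0.6114²/2) = 0.01501·512.8·191.5 = 1475 Pa.
ΔP = 1475 Pa = 1.475 kPa.

ΔP ≈ 1.475 kPa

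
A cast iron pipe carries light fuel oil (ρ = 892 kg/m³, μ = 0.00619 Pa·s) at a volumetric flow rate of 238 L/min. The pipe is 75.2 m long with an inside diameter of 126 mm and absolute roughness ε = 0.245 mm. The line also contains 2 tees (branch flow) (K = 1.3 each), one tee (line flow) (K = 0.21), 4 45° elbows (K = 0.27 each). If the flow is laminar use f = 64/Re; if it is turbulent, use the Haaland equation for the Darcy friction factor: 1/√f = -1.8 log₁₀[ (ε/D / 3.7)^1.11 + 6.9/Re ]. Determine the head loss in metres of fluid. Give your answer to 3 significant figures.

Q = 238 L/min = 238/60000 = 0.003967 m³/s.
Cross-sectional area A = πD²/4 = π(0.126)²/4 = 0.01247 m²; mean velocity V = Q/A = 0.003967/0.01247 = 0.3181 m/s.
Reynolds number Re = ρVD/μ = 892 · 0.3181 · 0.126 / 0.00619 = 5776.
Re > 4000 → turbulent. Relative roughness ε/D = 0.000245/0.126 = 0.00194. Haaland: 1/√f = -1.8 log₁₀[(0.00194/3.7)^1.11 + 6.9/5776] = -1.8 log₁₀[0.000229 + 0.00119] = 5.124, so f = 0.03809.
Total minor-loss coefficient ΣK = 2·1.3 + 1·0.21 + 4·0.27 = 3.89.
ΔP = [f·L/D + ΣK]·(ρV²/2) = [0.03809·75.2/0.126 + 3.89]·(892·0.3181²/2) = [22.73 + 3.89]·45.14 = 1202 Pa.
Head loss h_f = ΔP/(ρg) = 1202/(892·9.81) = 0.137 m.

h_f ≈ 0.137 m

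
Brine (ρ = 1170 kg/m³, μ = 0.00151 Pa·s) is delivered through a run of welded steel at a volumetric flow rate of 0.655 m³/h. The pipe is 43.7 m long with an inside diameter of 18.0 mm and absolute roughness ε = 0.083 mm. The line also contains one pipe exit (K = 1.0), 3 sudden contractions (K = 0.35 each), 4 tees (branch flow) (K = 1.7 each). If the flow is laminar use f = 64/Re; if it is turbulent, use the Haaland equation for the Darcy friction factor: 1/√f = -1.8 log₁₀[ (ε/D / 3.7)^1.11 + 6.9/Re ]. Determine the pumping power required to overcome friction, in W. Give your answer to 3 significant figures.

P ≈ 5.36 W

Q = 0.655 m³/h = 0.655/3600 = 0.0001819 m³/s.
Cross-sectional area A = πD²/4 = π(0.018)²/4 = 0.0002545 m²; mean velocity V = Q/A = 0.0001819/0.0002545 = 0.715 m/s.
Reynolds number Re = ρVD/μ = 1170 · 0.715 · 0.018 / 0.00151 = 9972.
Re > 4000 → turbulent. Relative roughness ε/D = 8.3e-05/0.018 = 0.00461. Haaland: 1/√f = -1.8 log₁₀[(0.00461/3.7)^1.11 + 6.9/9972] = -1.8 log₁₀[0.000597 + 0.000692] = 5.201, so f = 0.03696.
Total minor-loss coefficient ΣK = 1·1 + 3·0.35 + 4·1.7 = 8.85.
ΔP = [f·L/D + ΣK]·(ρV²/2) = [0.03696·43.7/0.018 + 8.85]·(1170·0.715²/2) = [89.73 + 8.85]·299.1 = 2.948e+04 Pa.
Pumping power P = QΔP = 0.0001819·2.948e+04 = 5.364 W = 5.36 W.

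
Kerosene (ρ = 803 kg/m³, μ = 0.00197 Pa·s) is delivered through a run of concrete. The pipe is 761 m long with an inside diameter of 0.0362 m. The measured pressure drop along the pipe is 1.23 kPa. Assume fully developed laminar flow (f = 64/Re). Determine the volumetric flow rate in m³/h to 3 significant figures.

Q ≈ 0.124 m³/h

For laminar flow, f = 64/Re with Re = ρVD/μ, so Darcy-Weisbach reduces to ΔP = 32μLV/D². Solving for V: V = ΔP·D²/(32μL) = 1230·(0.0362)²/(32·0.00197·761) = 0.0336 m/s.
Check: Re = ρVD/μ = 803·0.0336·0.0362/0.00197 = 495.8 < 2300, so the laminar assumption holds.
Q = V·A = 0.0336·(π/4·0.0362²) = 3.458e-05 m³/s = 0.124 m³/h.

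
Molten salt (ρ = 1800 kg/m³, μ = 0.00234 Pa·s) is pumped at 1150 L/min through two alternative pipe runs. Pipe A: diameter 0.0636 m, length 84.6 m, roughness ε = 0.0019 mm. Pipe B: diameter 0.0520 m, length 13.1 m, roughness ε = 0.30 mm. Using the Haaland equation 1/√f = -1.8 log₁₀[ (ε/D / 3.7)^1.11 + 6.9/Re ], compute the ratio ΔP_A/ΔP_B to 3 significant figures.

Pipe A: V = Q/A = 0.01917/0.003177 = 6.033 m/s; Re = 2.952e+05; ε/D = 2.99e-05; Haaland → f = 0.01464; ΔP_A = f(L/D)(ρV²/2) = 6.379e+05 Pa.
Pipe B: V = Q/A = 0.01917/0.002124 = 9.025 m/s; Re = 3.61e+05; ε/D = 0.00577; Haaland → f = 0.03201; ΔP_B = f(L/D)(ρV²/2) = 5.912e+05 Pa.
ΔP_A/ΔP_B = 6.379e+05/5.912e+05 = 1.08.

ΔP_A/ΔP_B ≈ 1.08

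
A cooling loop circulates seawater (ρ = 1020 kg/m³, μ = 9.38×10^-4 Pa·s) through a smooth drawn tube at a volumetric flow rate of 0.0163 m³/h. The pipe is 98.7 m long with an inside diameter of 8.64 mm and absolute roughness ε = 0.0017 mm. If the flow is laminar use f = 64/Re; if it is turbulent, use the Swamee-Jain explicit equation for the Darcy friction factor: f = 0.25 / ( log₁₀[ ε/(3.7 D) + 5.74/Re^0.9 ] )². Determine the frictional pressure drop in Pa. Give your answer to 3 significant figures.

Q = 0.0163 m³/h = 0.0163/3600 = 4.528e-06 m³/s.
Cross-sectional area A = πD²/4 = π(0.00864)²/4 = 5.863e-05 m²; mean velocity V = Q/A = 4.528e-06/5.863e-05 = 0.07723 m/s.
Reynolds number Re = ρVD/μ = 1020 · 0.07723 · 0.00864 / 0.000938 = 725.6.
Re < 2300 → laminar flow, so f = 64/Re = 64/725.6 = 0.08821 (the turbulent correlation is not needed).
Darcy-Weisbach: ΔP = f(L/D)(ρV²/2) = 0.08821·(98.7/0.00864)·(1020·0.07723²/2) = 0.08821·1.142e+04·3.042 = 3065 Pa.

ΔP ≈ 3060 Pa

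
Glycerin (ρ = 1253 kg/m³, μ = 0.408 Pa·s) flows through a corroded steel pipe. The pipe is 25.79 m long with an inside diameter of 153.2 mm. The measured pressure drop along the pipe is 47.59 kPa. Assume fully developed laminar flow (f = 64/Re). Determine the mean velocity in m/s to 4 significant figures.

For laminar flow, f = 64/Re with Re = ρVD/μ, so Darcy-Weisbach reduces to ΔP = 32μLV/D². Solving for V: V = ΔP·D²/(32μL) = 4.759e+04·(0.1532)²/(32·0.408·25.79) = 3.317 m/s.
Check: Re = ρVD/μ = 1253·3.317·0.1532/0.408 = 1561 < 2300, so the laminar assumption holds.

V ≈ 3.317 m/s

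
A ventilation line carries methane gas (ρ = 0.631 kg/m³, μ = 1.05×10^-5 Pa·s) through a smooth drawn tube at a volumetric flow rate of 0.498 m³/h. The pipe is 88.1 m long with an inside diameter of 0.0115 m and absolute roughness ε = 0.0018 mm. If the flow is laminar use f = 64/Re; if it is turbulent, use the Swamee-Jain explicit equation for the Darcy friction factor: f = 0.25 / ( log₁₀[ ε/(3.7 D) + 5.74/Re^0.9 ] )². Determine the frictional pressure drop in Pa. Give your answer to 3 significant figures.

Q = 0.498 m³/h = 0.498/3600 = 0.0001383 m³/s.
Cross-sectional area A = πD²/4 = π(0.0115)²/4 = 0.0001039 m²; mean velocity V = Q/A = 0.0001383/0.0001039 = 1.332 m/s.
Reynolds number Re = ρVD/μ = 0.631 · 1.332 · 0.0115 / 1.05e-05 = 920.4.
Re < 2300 → laminar flow, so f = 64/Re = 64/920.4 = 0.06953 (the turbulent correlation is not needed).
Darcy-Weisbach: ΔP = f(L/D)(ρV²/2) = 0.06953·(88.1/0.0115)·(0.631·1.332²/2) = 0.06953·7661·0.5596 = 298.1 Pa.

ΔP ≈ 298 Pa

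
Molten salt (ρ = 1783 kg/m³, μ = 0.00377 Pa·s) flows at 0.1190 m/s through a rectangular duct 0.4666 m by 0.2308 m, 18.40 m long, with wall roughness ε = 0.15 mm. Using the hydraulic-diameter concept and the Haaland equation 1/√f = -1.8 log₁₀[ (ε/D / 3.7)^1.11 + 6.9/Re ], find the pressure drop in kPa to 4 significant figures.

ΔP ≈ 0.02068 kPa

Hydraulic diameter D_h = 4A/P = 4·(0.4666·0.2308)/(2·(0.4666+0.2308)) = 0.4308/1.395 = 0.3088 m.
Re = ρVD_h/μ = 1783·0.119·0.3088/0.00377 = 1.738e+04.
ε/D_h = 0.00015/0.3088 = 0.000486; Haaland gives 1/√f = -1.8 log₁₀[4.91e-05+0.000397] = 6.031, so f = 0.02749.
ΔP = f(L/D_h)(ρV²/2) = 0.02749·18.4/0.3088·12.62 = 20.68 Pa.
ΔP = 0.02068 kPa.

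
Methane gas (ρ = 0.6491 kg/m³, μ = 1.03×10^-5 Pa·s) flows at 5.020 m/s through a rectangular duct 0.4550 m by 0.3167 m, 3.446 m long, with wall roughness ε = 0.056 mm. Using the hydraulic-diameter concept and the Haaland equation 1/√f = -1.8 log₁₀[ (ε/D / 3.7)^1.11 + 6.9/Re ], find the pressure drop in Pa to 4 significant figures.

Hydraulic diameter D_h = 4A/P = 4·(0.455·0.3167)/(2·(0.455+0.3167)) = 0.5764/1.543 = 0.3735 m.
Re = ρVD_h/μ = 0.6491·5.02·0.3735/1.03e-05 = 1.181e+05.
ε/D_h = 5.6e-05/0.3735 = 0.00015; Haaland gives 1/√f = -1.8 log₁₀[1.33e-05+5.84e-05] = 7.46, so f = 0.01797.
ΔP = f(L/D_h)(ρV²/2) = 0.01797·3.446/0.3735·8.179 = 1.356 Pa.

ΔP ≈ 1.356 Pa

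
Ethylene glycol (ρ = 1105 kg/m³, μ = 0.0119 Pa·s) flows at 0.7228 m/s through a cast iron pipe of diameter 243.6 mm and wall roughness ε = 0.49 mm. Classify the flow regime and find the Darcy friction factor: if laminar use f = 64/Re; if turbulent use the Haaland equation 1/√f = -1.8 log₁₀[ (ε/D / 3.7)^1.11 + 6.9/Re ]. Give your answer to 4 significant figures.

f ≈ 0.03051

Re = ρVD/μ = 1105·0.7228·0.2436/0.0119 = 1.635e+04.
Re > 4000 → turbulent. ε/D = 0.00049/0.2436 = 0.00201; Haaland: 1/√f = -1.8 log₁₀[0.000238 + 0.000422] = 5.725, so f = 0.03051.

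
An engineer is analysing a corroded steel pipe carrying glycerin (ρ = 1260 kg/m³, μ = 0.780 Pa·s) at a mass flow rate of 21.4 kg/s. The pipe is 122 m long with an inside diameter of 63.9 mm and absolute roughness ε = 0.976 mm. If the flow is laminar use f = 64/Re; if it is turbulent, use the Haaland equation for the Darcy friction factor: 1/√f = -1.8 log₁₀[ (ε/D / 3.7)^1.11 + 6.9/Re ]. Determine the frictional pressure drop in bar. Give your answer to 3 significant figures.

A = πD²/4 = π(0.0639)²/4 = 0.003207 m²; mean velocity V = ṁ/(ρA) = 21.4/(1260 · 0.003207) = 5.296 m/s.
Reynolds number Re = ρVD/μ = 1260 · 5.296 · 0.0639 / 0.78 = 546.7.
Re < 2300 → laminar flow, so f = 64/Re = 64/546.7 = 0.1171 (the turbulent correlation is not needed).
Darcy-Weisbach: ΔP = f(L/D)(ρV²/2) = 0.1171·(122/0.0639)·(1260·5.296²/2) = 0.1171·1909·1.767e+04 = 3.95e+06 Pa.
ΔP = 3.95e+06 Pa = 39.5 bar.

ΔP ≈ 39.5 bar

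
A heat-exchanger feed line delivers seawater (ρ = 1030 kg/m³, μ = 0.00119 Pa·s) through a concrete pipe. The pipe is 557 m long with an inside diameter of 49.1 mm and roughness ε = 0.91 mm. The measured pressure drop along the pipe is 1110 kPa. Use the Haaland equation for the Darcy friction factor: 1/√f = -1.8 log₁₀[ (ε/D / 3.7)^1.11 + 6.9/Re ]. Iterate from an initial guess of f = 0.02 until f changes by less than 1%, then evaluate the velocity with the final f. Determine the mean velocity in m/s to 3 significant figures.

V ≈ 1.99 m/s

Rearranging Darcy-Weisbach: V = √(2·ΔP·D/(f·L·ρ)). With ε/D = 0.00091/0.0491 = 0.0185, iterate starting from f = 0.02:
  f = 0.02 → V = √(2·1.11e+06·0.0491/(0.02·557·1030)) = 3.082 m/s; Re = ρVD/μ = 1.31e+05; f → 0.04765
  f = 0.04765 → V = 1.997 m/s; Re = 8.487e+04; f → 0.04781
Converged (Δf/f < 1%). With the final f = 0.04781: V = √(2·1.11e+06·0.0491/(0.04781·557·1030)) = 1.994 m/s.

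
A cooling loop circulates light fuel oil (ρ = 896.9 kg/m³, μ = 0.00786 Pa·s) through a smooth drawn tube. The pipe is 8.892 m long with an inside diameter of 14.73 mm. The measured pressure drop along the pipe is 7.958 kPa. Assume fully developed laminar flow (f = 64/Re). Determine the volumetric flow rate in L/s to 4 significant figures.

Q ≈ 0.1316 L/s

For laminar flow, f = 64/Re with Re = ρVD/μ, so Darcy-Weisbach reduces to ΔP = 32μLV/D². Solving for V: V = ΔP·D²/(32μL) = 7958·(0.01473)²/(32·0.00786·8.892) = 0.772 m/s.
Check: Re = ρVD/μ = 896.9·0.772·0.01473/0.00786 = 1298 < 2300, so the laminar assumption holds.
Q = V·A = 0.772·(π/4·0.01473²) = 0.0001316 m³/s = 0.1316 L/s.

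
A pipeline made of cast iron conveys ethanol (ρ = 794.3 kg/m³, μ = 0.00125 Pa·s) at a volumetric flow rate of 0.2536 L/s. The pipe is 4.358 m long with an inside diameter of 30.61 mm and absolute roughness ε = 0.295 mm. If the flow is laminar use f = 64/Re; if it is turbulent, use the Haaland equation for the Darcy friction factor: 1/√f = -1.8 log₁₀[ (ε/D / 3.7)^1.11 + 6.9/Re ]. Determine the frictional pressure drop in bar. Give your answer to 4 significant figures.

ΔP ≈ 0.003013 bar

Q = 0.2536 L/s = 0.2536/1000 = 0.0002536 m³/s.
Cross-sectional area A = πD²/4 = π(0.03061)²/4 = 0.0007359 m²; mean velocity V = Q/A = 0.0002536/0.0007359 = 0.3446 m/s.
Reynolds number Re = ρVD/μ = 794.3 · 0.3446 · 0.03061 / 0.00125 = 6703.
Re > 4000 → turbulent. Relative roughness ε/D = 0.000295/0.03061 = 0.00964. Haaland: 1/√f = -1.8 log₁₀[(0.00964/3.7)^1.11 + 6.9/6703] = -1.8 log₁₀[0.00135 + 0.00103] = 4.721, so f = 0.04486.
Darcy-Weisbach: ΔP = f(L/D)(ρV²/2) = 0.04486·(4.358/0.03061)·(794.3·0.3446²/2) = 0.04486·142.4·47.17 = 301.3 Pa.
ΔP = 301.3 Pa = 0.003013 bar.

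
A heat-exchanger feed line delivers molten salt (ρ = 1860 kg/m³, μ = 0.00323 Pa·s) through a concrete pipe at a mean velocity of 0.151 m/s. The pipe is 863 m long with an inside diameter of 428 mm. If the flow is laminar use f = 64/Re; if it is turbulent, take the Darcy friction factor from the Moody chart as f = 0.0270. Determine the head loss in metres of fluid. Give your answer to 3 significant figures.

Reynolds number Re = ρVD/μ = 1860 · 0.151 · 0.428 / 0.00323 = 3.722e+04.
Re > 4000 → turbulent; use the Moody-chart value f = 0.0270.
Darcy-Weisbach: ΔP = f(L/D)(ρV²/2) = 0.027·(863/0.428)·(1860·0.151²/2) = 0.027·2016·21.2 = 1154 Pa.
Head loss h_f = ΔP/(ρg) = 1154/(1860·9.81) = 0.0633 m.

h_f ≈ 0.0633 m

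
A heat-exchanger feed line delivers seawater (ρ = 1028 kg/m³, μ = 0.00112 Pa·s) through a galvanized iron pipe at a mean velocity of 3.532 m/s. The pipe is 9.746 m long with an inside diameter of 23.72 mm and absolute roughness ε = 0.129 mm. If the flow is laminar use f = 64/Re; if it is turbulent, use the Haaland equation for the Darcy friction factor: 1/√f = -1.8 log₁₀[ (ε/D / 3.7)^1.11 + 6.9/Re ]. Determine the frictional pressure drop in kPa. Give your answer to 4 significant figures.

ΔP ≈ 84.99 kPa

Reynolds number Re = ρVD/μ = 1028 · 3.532 · 0.02372 / 0.00112 = 7.69e+04.
Re > 4000 → turbulent. Relative roughness ε/D = 0.000129/0.02372 = 0.00544. Haaland: 1/√f = -1.8 log₁₀[(0.00544/3.7)^1.11 + 6.9/7.69e+04] = -1.8 log₁₀[0.000717 + 8.97e-05] = 5.568, so f = 0.03226.
Darcy-Weisbach: ΔP = f(L/D)(ρV²/2) = 0.03226·(9.746/0.02372)·(1028·3.532²/2) = 0.03226·410.9·6412 = 8.499e+04 Pa.
ΔP = 8.499e+04 Pa = 84.99 kPa.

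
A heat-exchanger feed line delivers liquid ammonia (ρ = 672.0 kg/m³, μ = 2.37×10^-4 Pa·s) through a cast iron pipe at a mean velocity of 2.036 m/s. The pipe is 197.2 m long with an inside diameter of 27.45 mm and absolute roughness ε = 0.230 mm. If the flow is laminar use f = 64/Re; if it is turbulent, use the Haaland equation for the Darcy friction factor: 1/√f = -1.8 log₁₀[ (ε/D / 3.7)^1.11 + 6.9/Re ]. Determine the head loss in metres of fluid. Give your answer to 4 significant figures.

Reynolds number Re = ρVD/μ = 672 · 2.036 · 0.02745 / 0.000237 = 1.585e+05.
Re > 4000 → turbulent. Relative roughness ε/D = 0.00023/0.02745 = 0.00838. Haaland: 1/√f = -1.8 log₁₀[(0.00838/3.7)^1.11 + 6.9/1.585e+05] = -1.8 log₁₀[0.00116 + 4.35e-05] = 5.256, so f = 0.0362.
Darcy-Weisbach: ΔP = f(L/D)(ρV²/2) = 0.0362·(197.2/0.02745)·(672·2.036²/2) = 0.0362·7184·1393 = 3.622e+05 Pa.
Head loss h_f = ΔP/(ρg) = 3.622e+05/(672·9.81) = 54.94 m.

h_f ≈ 54.94 m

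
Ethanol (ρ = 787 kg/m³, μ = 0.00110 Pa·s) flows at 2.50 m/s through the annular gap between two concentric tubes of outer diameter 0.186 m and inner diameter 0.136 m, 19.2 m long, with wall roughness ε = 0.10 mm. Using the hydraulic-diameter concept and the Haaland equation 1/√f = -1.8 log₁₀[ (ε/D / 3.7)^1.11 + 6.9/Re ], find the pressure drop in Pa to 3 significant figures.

Hydraulic diameter D_h = 4A/P = D_o - D_i = 0.186 - 0.136 = 0.05 m.
Re = ρVD_h/μ = 787·2.5·0.05/0.0011 = 8.943e+04.
ε/D_h = 0.0001/0.05 = 0.002; Haaland gives 1/√f = -1.8 log₁₀[0.000236+7.72e-05] = 6.307, so f = 0.02514.
ΔP = f(L/D_h)(ρV²/2) = 0.02514·19.2/0.05·2459 = 2.374e+04 Pa.

ΔP ≈ 23700 Pa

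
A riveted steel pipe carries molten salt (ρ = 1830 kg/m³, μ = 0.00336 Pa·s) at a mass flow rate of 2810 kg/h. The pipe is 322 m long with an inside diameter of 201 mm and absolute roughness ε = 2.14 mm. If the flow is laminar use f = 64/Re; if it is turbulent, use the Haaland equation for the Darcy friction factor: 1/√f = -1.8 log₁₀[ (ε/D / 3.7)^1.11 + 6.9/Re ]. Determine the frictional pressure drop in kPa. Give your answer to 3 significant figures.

ΔP ≈ 0.0115 kPa

ṁ = 2810 kg/h = 2810/3600 = 0.7806 kg/s.
A = πD²/4 = π(0.201)²/4 = 0.03173 m²; mean velocity V = ṁ/(ρA) = 0.7806/(1830 · 0.03173) = 0.01344 m/s.
Reynolds number Re = ρVD/μ = 1830 · 0.01344 · 0.201 / 0.00336 = 1472.
Re < 2300 → laminar flow, so f = 64/Re = 64/1472 = 0.04349 (the turbulent correlation is not needed).
Darcy-Weisbach: ΔP = f(L/D)(ρV²/2) = 0.04349·(322/0.201)·(1830·0.01344²/2) = 0.04349·1602·0.1653 = 11.52 Pa.
ΔP = 11.52 Pa = 0.0115 kPa.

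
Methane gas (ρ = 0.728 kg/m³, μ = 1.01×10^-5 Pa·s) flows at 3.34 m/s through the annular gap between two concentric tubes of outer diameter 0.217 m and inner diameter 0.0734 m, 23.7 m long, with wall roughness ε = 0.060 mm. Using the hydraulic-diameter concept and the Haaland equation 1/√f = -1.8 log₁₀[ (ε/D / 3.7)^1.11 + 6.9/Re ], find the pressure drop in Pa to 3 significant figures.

Hydraulic diameter D_h = 4A/P = D_o - D_i = 0.217 - 0.0734 = 0.1436 m.
Re = ρVD_h/μ = 0.728·3.34·0.1436/1.01e-05 = 3.457e+04.
ε/D_h = 6e-05/0.1436 = 0.000418; Haaland gives 1/√f = -1.8 log₁₀[4.16e-05+0.0002] = 6.512, so f = 0.02358.
ΔP = f(L/D_h)(ρV²/2) = 0.02358·23.7/0.1436·4.061 = 15.8 Pa.

ΔP ≈ 15.8 Pa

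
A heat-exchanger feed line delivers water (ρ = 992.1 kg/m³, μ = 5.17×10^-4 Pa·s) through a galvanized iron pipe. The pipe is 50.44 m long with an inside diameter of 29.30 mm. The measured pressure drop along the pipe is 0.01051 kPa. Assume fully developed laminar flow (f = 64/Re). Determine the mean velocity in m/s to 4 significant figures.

For laminar flow, f = 64/Re with Re = ρVD/μ, so Darcy-Weisbach reduces to ΔP = 32μLV/D². Solving for V: V = ΔP·D²/(32μL) = 10.51·(0.0293)²/(32·0.000517·50.44) = 0.01081 m/s.
Check: Re = ρVD/μ = 992.1·0.01081·0.0293/0.000517 = 607.9 < 2300, so the laminar assumption holds.

V ≈ 0.01081 m/s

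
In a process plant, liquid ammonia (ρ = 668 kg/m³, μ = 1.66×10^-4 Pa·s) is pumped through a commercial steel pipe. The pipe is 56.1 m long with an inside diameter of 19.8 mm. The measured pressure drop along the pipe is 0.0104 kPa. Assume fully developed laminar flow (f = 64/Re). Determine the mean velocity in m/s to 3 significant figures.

For laminar flow, f = 64/Re with Re = ρVD/μ, so Darcy-Weisbach reduces to ΔP = 32μLV/D². Solving for V: V = ΔP·D²/(32μL) = 10.4·(0.0198)²/(32·0.000166·56.1) = 0.01368 m/s.
Check: Re = ρVD/μ = 668·0.01368·0.0198/0.000166 = 1090 < 2300, so the laminar assumption holds.

V ≈ 0.0137 m/s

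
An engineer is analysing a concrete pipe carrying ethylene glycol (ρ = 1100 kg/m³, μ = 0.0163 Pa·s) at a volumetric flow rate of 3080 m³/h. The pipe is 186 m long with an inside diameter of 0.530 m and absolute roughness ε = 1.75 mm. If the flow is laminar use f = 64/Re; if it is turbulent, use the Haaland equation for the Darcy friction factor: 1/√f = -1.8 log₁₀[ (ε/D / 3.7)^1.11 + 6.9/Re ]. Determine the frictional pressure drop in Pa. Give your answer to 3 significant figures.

Q = 3080 m³/h = 3080/3600 = 0.8556 m³/s.
Cross-sectional area A = πD²/4 = π(0.53)²/4 = 0.2206 m²; mean velocity V = Q/A = 0.8556/0.2206 = 3.878 m/s.
Reynolds number Re = ρVD/μ = 1100 · 3.878 · 0.53 / 0.0163 = 1.387e+05.
Re > 4000 → turbulent. Relative roughness ε/D = 0.00175/0.53 = 0.0033. Haaland: 1/√f = -1.8 log₁₀[(0.0033/3.7)^1.11 + 6.9/1.387e+05] = -1.8 log₁₀[0.000412 + 4.97e-05] = 6.004, so f = 0.02774.
Darcy-Weisbach: ΔP = f(L/D)(ρV²/2) = 0.02774·(186/0.53)·(1100·3.878²/2) = 0.02774·350.9·8271 = 8.053e+04 Pa.

ΔP ≈ 80500 Pa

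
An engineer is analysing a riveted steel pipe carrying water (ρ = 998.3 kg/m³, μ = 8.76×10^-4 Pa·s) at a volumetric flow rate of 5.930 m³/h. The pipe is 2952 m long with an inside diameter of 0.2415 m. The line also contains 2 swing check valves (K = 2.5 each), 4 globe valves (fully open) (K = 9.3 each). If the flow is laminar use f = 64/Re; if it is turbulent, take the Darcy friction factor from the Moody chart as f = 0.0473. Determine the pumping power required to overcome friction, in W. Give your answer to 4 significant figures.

Q = 5.930 m³/h = 5.930/3600 = 0.001647 m³/s.
Cross-sectional area A = πD²/4 = π(0.2415)²/4 = 0.04581 m²; mean velocity V = Q/A = 0.001647/0.04581 = 0.03596 m/s.
Reynolds number Re = ρVD/μ = 998.3 · 0.03596 · 0.2415 / 0.000876 = 9897.
Re > 4000 → turbulent; use the Moody-chart value f = 0.0473.
Total minor-loss coefficient ΣK = 2·2.5 + 4·9.3 = 42.2.
ΔP = [f·L/D + ΣK]·(ρV²/2) = [0.0473·2952/0.2415 + 42.2]·(998.3·0.03596²/2) = [578.2 + 42.2]·0.6455 = 400.4 Pa.
Pumping power P = QΔP = 0.001647·400.4 = 0.65962 W = 0.6596 W.

P ≈ 0.6596 W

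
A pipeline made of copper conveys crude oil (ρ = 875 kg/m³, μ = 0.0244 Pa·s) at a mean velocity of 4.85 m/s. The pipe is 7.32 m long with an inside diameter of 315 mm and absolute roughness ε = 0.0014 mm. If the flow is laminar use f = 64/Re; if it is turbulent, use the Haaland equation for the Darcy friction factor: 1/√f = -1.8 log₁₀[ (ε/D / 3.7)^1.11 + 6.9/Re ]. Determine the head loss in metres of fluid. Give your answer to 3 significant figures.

Reynolds number Re = ρVD/μ = 875 · 4.85 · 0.315 / 0.0244 = 5.479e+04.
Re > 4000 → turbulent. Relative roughness ε/D = 1.4e-06/0.315 = 4.44e-06. Haaland: 1/√f = -1.8 log₁₀[(4.44e-06/3.7)^1.11 + 6.9/5.479e+04] = -1.8 log₁₀[2.68e-07 + 0.000126] = 7.018, so f = 0.0203.
Darcy-Weisbach: ΔP = f(L/D)(ρV²/2) = 0.0203·(7.32/0.315)·(875·4.85²/2) = 0.0203·23.24·1.029e+04 = 4855 Pa.
Head loss h_f = ΔP/(ρg) = 4855/(875·9.81) = 0.566 m.

h_f ≈ 0.566 m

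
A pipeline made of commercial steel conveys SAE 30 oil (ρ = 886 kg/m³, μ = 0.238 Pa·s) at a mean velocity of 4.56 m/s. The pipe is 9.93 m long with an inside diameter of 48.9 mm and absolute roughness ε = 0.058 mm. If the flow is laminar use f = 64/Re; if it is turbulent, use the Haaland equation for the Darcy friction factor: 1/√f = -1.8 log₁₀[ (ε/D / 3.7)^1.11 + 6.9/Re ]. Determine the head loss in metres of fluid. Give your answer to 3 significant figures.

h_f ≈ 16.6 m

Reynolds number Re = ρVD/μ = 886 · 4.56 · 0.0489 / 0.238 = 830.1.
Re < 2300 → laminar flow, so f = 64/Re = 64/830.1 = 0.0771 (the turbulent correlation is not needed).
Darcy-Weisbach: ΔP = f(L/D)(ρV²/2) = 0.0771·(9.93/0.0489)·(886·4.56²/2) = 0.0771·203.1·9212 = 1.442e+05 Pa.
Head loss h_f = ΔP/(ρg) = 1.442e+05/(886·9.81) = 16.6 m.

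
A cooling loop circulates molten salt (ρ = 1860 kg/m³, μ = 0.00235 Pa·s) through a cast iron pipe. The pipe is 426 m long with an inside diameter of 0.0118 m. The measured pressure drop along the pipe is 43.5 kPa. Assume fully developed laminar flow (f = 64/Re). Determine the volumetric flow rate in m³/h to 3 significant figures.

For laminar flow, f = 64/Re with Re = ρVD/μ, so Darcy-Weisbach reduces to ΔP = 32μLV/D². Solving for V: V = ΔP·D²/(32μL) = 4.35e+04·(0.0118)²/(32·0.00235·426) = 0.1891 m/s.
Check: Re = ρVD/μ = 1860·0.1891·0.0118/0.00235 = 1766 < 2300, so the laminar assumption holds.
Q = V·A = 0.1891·(π/4·0.0118²) = 2.068e-05 m³/s = 0.0744 m³/h.

Q ≈ 0.0744 m³/h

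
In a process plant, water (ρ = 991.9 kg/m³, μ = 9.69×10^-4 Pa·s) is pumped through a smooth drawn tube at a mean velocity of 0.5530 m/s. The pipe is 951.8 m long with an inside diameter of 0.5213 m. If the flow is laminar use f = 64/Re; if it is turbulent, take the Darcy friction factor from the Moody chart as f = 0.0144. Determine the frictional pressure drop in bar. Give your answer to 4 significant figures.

ΔP ≈ 0.03988 bar

Reynolds number Re = ρVD/μ = 991.9 · 0.553 · 0.5213 / 0.000969 = 2.951e+05.
Re > 4000 → turbulent; use the Moody-chart value f = 0.0144.
Darcy-Weisbach: ΔP = f(L/D)(ρV²/2) = 0.0144·(951.8/0.5213)·(991.9·0.553²/2) = 0.0144·1826·151.7 = 3988 Pa.
ΔP = 3988 Pa = 0.03988 bar.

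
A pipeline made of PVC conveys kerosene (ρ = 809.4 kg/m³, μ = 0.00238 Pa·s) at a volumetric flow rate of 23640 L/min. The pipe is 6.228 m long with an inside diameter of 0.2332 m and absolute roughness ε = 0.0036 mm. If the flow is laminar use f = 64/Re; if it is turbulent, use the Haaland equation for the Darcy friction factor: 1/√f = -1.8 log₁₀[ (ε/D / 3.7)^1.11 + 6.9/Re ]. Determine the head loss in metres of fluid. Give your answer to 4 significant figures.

h_f ≈ 1.442 m

Q = 23640 L/min = 23640/60000 = 0.394 m³/s.
Cross-sectional area A = πD²/4 = π(0.2332)²/4 = 0.04271 m²; mean velocity V = Q/A = 0.394/0.04271 = 9.225 m/s.
Reynolds number Re = ρVD/μ = 809.4 · 9.225 · 0.2332 / 0.00238 = 7.316e+05.
Re > 4000 → turbulent. Relative roughness ε/D = 3.6e-06/0.2332 = 1.54e-05. Haaland: 1/√f = -1.8 log₁₀[(1.54e-05/3.7)^1.11 + 6.9/7.316e+05] = -1.8 log₁₀[1.07e-06 + 9.43e-06] = 8.962, so f = 0.01245.
Darcy-Weisbach: ΔP = f(L/D)(ρV²/2) = 0.01245·(6.228/0.2332)·(809.4·9.225²/2) = 0.01245·26.71·3.444e+04 = 1.145e+04 Pa.
Head loss h_f = ΔP/(ρg) = 1.145e+04/(809.4·9.81) = 1.442 m.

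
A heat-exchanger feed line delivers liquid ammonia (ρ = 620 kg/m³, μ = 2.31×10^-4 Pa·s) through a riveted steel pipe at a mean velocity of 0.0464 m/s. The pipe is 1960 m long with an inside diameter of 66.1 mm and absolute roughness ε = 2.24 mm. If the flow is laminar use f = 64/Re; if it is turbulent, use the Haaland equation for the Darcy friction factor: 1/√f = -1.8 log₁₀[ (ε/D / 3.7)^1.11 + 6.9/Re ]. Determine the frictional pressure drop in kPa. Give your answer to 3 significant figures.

Reynolds number Re = ρVD/μ = 620 · 0.0464 · 0.0661 / 0.000231 = 8232.
Re > 4000 → turbulent. Relative roughness ε/D = 0.00224/0.0661 = 0.0339. Haaland: 1/√f = -1.8 log₁₀[(0.0339/3.7)^1.11 + 6.9/8232] = -1.8 log₁₀[0.00547 + 0.000838] = 3.961, so f = 0.06375.
Darcy-Weisbach: ΔP = f(L/D)(ρV²/2) = 0.06375·(1960/0.0661)·(620·0.0464²/2) = 0.06375·2.965e+04·0.6674 = 1262 Pa.
ΔP = 1262 Pa = 1.26 kPa.

ΔP ≈ 1.26 kPa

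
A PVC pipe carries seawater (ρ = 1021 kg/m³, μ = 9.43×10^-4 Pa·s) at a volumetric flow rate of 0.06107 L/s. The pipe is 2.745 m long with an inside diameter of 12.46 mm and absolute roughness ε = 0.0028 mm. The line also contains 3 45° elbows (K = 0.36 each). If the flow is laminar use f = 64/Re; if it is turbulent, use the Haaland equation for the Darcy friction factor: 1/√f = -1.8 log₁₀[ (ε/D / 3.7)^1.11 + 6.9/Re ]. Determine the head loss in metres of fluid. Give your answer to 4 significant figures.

h_f ≈ 0.1116 m

Q = 0.06107 L/s = 0.06107/1000 = 6.107e-05 m³/s.
Cross-sectional area A = πD²/4 = π(0.01246)²/4 = 0.0001219 m²; mean velocity V = Q/A = 6.107e-05/0.0001219 = 0.5008 m/s.
Reynolds number Re = ρVD/μ = 1021 · 0.5008 · 0.01246 / 0.000943 = 6757.
Re > 4000 → turbulent. Relative roughness ε/D = 2.8e-06/0.01246 = 0.000225. Haaland: 1/√f = -1.8 log₁₀[(0.000225/3.7)^1.11 + 6.9/6757] = -1.8 log₁₀[2.09e-05 + 0.00102] = 5.368, so f = 0.03471.
Total minor-loss coefficient ΣK = 3·0.36 = 1.08.
ΔP = [f·L/D + ΣK]·(ρV²/2) = [0.03471·2.745/0.01246 + 1.08]·(1021·0.5008²/2) = [7.646 + 1.08]·128.1 = 1117 Pa.
Head loss h_f = ΔP/(ρg) = 1117/(1021·9.81) = 0.1116 m.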